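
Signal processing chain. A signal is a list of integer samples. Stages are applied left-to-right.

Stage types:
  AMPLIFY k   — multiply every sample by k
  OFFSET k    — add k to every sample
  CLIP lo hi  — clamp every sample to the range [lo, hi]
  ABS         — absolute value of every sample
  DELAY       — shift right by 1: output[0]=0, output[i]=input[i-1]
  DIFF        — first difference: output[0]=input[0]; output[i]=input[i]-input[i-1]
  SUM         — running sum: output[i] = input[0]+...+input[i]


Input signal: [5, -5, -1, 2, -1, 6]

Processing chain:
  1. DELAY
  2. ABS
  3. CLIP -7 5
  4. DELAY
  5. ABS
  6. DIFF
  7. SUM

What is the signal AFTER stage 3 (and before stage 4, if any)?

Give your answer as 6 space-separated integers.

Input: [5, -5, -1, 2, -1, 6]
Stage 1 (DELAY): [0, 5, -5, -1, 2, -1] = [0, 5, -5, -1, 2, -1] -> [0, 5, -5, -1, 2, -1]
Stage 2 (ABS): |0|=0, |5|=5, |-5|=5, |-1|=1, |2|=2, |-1|=1 -> [0, 5, 5, 1, 2, 1]
Stage 3 (CLIP -7 5): clip(0,-7,5)=0, clip(5,-7,5)=5, clip(5,-7,5)=5, clip(1,-7,5)=1, clip(2,-7,5)=2, clip(1,-7,5)=1 -> [0, 5, 5, 1, 2, 1]

Answer: 0 5 5 1 2 1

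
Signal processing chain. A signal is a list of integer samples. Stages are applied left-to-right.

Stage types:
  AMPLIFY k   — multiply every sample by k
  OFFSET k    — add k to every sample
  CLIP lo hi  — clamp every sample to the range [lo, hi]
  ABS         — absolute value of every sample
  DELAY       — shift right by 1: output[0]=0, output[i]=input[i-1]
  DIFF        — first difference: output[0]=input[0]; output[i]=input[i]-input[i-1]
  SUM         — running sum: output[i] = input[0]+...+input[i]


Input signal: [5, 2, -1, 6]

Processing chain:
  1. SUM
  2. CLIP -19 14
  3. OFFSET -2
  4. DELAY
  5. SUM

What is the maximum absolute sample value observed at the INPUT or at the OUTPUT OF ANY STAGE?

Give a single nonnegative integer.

Input: [5, 2, -1, 6] (max |s|=6)
Stage 1 (SUM): sum[0..0]=5, sum[0..1]=7, sum[0..2]=6, sum[0..3]=12 -> [5, 7, 6, 12] (max |s|=12)
Stage 2 (CLIP -19 14): clip(5,-19,14)=5, clip(7,-19,14)=7, clip(6,-19,14)=6, clip(12,-19,14)=12 -> [5, 7, 6, 12] (max |s|=12)
Stage 3 (OFFSET -2): 5+-2=3, 7+-2=5, 6+-2=4, 12+-2=10 -> [3, 5, 4, 10] (max |s|=10)
Stage 4 (DELAY): [0, 3, 5, 4] = [0, 3, 5, 4] -> [0, 3, 5, 4] (max |s|=5)
Stage 5 (SUM): sum[0..0]=0, sum[0..1]=3, sum[0..2]=8, sum[0..3]=12 -> [0, 3, 8, 12] (max |s|=12)
Overall max amplitude: 12

Answer: 12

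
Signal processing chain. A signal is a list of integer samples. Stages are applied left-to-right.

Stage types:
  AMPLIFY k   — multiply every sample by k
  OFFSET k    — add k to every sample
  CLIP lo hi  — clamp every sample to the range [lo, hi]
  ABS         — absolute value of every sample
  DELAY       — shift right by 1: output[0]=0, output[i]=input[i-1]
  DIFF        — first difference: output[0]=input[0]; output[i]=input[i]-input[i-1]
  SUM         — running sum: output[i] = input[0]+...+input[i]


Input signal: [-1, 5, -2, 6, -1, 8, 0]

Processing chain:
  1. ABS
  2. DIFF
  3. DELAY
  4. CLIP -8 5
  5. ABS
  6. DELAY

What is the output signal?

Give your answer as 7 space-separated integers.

Input: [-1, 5, -2, 6, -1, 8, 0]
Stage 1 (ABS): |-1|=1, |5|=5, |-2|=2, |6|=6, |-1|=1, |8|=8, |0|=0 -> [1, 5, 2, 6, 1, 8, 0]
Stage 2 (DIFF): s[0]=1, 5-1=4, 2-5=-3, 6-2=4, 1-6=-5, 8-1=7, 0-8=-8 -> [1, 4, -3, 4, -5, 7, -8]
Stage 3 (DELAY): [0, 1, 4, -3, 4, -5, 7] = [0, 1, 4, -3, 4, -5, 7] -> [0, 1, 4, -3, 4, -5, 7]
Stage 4 (CLIP -8 5): clip(0,-8,5)=0, clip(1,-8,5)=1, clip(4,-8,5)=4, clip(-3,-8,5)=-3, clip(4,-8,5)=4, clip(-5,-8,5)=-5, clip(7,-8,5)=5 -> [0, 1, 4, -3, 4, -5, 5]
Stage 5 (ABS): |0|=0, |1|=1, |4|=4, |-3|=3, |4|=4, |-5|=5, |5|=5 -> [0, 1, 4, 3, 4, 5, 5]
Stage 6 (DELAY): [0, 0, 1, 4, 3, 4, 5] = [0, 0, 1, 4, 3, 4, 5] -> [0, 0, 1, 4, 3, 4, 5]

Answer: 0 0 1 4 3 4 5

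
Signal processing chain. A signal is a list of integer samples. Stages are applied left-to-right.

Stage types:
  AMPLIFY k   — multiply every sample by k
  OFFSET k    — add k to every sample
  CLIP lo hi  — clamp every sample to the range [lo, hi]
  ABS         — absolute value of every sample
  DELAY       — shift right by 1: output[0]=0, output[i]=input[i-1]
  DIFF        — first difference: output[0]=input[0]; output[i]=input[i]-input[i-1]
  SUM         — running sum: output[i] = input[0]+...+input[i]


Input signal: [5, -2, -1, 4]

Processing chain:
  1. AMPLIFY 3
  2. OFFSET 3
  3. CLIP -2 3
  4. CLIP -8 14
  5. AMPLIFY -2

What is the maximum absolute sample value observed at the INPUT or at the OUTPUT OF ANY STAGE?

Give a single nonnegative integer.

Input: [5, -2, -1, 4] (max |s|=5)
Stage 1 (AMPLIFY 3): 5*3=15, -2*3=-6, -1*3=-3, 4*3=12 -> [15, -6, -3, 12] (max |s|=15)
Stage 2 (OFFSET 3): 15+3=18, -6+3=-3, -3+3=0, 12+3=15 -> [18, -3, 0, 15] (max |s|=18)
Stage 3 (CLIP -2 3): clip(18,-2,3)=3, clip(-3,-2,3)=-2, clip(0,-2,3)=0, clip(15,-2,3)=3 -> [3, -2, 0, 3] (max |s|=3)
Stage 4 (CLIP -8 14): clip(3,-8,14)=3, clip(-2,-8,14)=-2, clip(0,-8,14)=0, clip(3,-8,14)=3 -> [3, -2, 0, 3] (max |s|=3)
Stage 5 (AMPLIFY -2): 3*-2=-6, -2*-2=4, 0*-2=0, 3*-2=-6 -> [-6, 4, 0, -6] (max |s|=6)
Overall max amplitude: 18

Answer: 18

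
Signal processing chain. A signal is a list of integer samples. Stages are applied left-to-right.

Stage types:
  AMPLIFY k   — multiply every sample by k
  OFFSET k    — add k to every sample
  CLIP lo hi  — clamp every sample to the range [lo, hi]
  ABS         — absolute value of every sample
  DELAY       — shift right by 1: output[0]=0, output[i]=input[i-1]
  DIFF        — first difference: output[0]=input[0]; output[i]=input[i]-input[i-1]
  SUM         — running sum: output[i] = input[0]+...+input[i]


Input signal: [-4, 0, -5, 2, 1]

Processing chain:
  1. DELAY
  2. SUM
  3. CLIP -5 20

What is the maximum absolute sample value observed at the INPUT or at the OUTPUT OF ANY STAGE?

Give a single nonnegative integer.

Answer: 9

Derivation:
Input: [-4, 0, -5, 2, 1] (max |s|=5)
Stage 1 (DELAY): [0, -4, 0, -5, 2] = [0, -4, 0, -5, 2] -> [0, -4, 0, -5, 2] (max |s|=5)
Stage 2 (SUM): sum[0..0]=0, sum[0..1]=-4, sum[0..2]=-4, sum[0..3]=-9, sum[0..4]=-7 -> [0, -4, -4, -9, -7] (max |s|=9)
Stage 3 (CLIP -5 20): clip(0,-5,20)=0, clip(-4,-5,20)=-4, clip(-4,-5,20)=-4, clip(-9,-5,20)=-5, clip(-7,-5,20)=-5 -> [0, -4, -4, -5, -5] (max |s|=5)
Overall max amplitude: 9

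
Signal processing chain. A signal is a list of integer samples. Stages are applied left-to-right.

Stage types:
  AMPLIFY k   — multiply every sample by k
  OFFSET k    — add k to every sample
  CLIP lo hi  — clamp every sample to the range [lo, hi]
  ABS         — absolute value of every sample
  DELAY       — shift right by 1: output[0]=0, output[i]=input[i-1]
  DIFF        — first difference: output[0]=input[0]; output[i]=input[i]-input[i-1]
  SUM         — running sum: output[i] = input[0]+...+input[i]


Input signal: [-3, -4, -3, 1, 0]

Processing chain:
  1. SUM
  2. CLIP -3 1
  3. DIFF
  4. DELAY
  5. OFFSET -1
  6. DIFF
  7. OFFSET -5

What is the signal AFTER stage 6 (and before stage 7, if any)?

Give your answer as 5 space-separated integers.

Answer: -1 -3 3 0 0

Derivation:
Input: [-3, -4, -3, 1, 0]
Stage 1 (SUM): sum[0..0]=-3, sum[0..1]=-7, sum[0..2]=-10, sum[0..3]=-9, sum[0..4]=-9 -> [-3, -7, -10, -9, -9]
Stage 2 (CLIP -3 1): clip(-3,-3,1)=-3, clip(-7,-3,1)=-3, clip(-10,-3,1)=-3, clip(-9,-3,1)=-3, clip(-9,-3,1)=-3 -> [-3, -3, -3, -3, -3]
Stage 3 (DIFF): s[0]=-3, -3--3=0, -3--3=0, -3--3=0, -3--3=0 -> [-3, 0, 0, 0, 0]
Stage 4 (DELAY): [0, -3, 0, 0, 0] = [0, -3, 0, 0, 0] -> [0, -3, 0, 0, 0]
Stage 5 (OFFSET -1): 0+-1=-1, -3+-1=-4, 0+-1=-1, 0+-1=-1, 0+-1=-1 -> [-1, -4, -1, -1, -1]
Stage 6 (DIFF): s[0]=-1, -4--1=-3, -1--4=3, -1--1=0, -1--1=0 -> [-1, -3, 3, 0, 0]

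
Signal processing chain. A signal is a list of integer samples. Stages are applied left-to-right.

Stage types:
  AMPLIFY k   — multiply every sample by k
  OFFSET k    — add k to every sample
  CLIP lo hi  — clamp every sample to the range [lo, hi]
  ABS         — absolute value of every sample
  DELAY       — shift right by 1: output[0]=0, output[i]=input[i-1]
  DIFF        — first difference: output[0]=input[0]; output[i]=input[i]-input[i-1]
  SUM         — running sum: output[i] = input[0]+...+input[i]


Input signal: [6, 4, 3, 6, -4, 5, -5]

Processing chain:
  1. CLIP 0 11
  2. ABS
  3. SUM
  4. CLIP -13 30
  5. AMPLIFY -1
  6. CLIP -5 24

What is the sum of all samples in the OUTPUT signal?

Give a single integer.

Answer: -35

Derivation:
Input: [6, 4, 3, 6, -4, 5, -5]
Stage 1 (CLIP 0 11): clip(6,0,11)=6, clip(4,0,11)=4, clip(3,0,11)=3, clip(6,0,11)=6, clip(-4,0,11)=0, clip(5,0,11)=5, clip(-5,0,11)=0 -> [6, 4, 3, 6, 0, 5, 0]
Stage 2 (ABS): |6|=6, |4|=4, |3|=3, |6|=6, |0|=0, |5|=5, |0|=0 -> [6, 4, 3, 6, 0, 5, 0]
Stage 3 (SUM): sum[0..0]=6, sum[0..1]=10, sum[0..2]=13, sum[0..3]=19, sum[0..4]=19, sum[0..5]=24, sum[0..6]=24 -> [6, 10, 13, 19, 19, 24, 24]
Stage 4 (CLIP -13 30): clip(6,-13,30)=6, clip(10,-13,30)=10, clip(13,-13,30)=13, clip(19,-13,30)=19, clip(19,-13,30)=19, clip(24,-13,30)=24, clip(24,-13,30)=24 -> [6, 10, 13, 19, 19, 24, 24]
Stage 5 (AMPLIFY -1): 6*-1=-6, 10*-1=-10, 13*-1=-13, 19*-1=-19, 19*-1=-19, 24*-1=-24, 24*-1=-24 -> [-6, -10, -13, -19, -19, -24, -24]
Stage 6 (CLIP -5 24): clip(-6,-5,24)=-5, clip(-10,-5,24)=-5, clip(-13,-5,24)=-5, clip(-19,-5,24)=-5, clip(-19,-5,24)=-5, clip(-24,-5,24)=-5, clip(-24,-5,24)=-5 -> [-5, -5, -5, -5, -5, -5, -5]
Output sum: -35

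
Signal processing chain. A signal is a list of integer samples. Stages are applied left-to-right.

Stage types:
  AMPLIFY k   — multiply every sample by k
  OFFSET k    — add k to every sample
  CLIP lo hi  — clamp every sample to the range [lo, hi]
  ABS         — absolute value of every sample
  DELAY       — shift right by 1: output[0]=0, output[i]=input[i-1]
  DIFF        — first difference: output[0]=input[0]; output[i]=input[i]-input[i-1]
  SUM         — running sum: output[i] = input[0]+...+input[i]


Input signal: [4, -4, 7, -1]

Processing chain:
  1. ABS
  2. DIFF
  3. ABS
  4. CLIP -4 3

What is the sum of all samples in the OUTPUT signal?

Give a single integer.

Answer: 9

Derivation:
Input: [4, -4, 7, -1]
Stage 1 (ABS): |4|=4, |-4|=4, |7|=7, |-1|=1 -> [4, 4, 7, 1]
Stage 2 (DIFF): s[0]=4, 4-4=0, 7-4=3, 1-7=-6 -> [4, 0, 3, -6]
Stage 3 (ABS): |4|=4, |0|=0, |3|=3, |-6|=6 -> [4, 0, 3, 6]
Stage 4 (CLIP -4 3): clip(4,-4,3)=3, clip(0,-4,3)=0, clip(3,-4,3)=3, clip(6,-4,3)=3 -> [3, 0, 3, 3]
Output sum: 9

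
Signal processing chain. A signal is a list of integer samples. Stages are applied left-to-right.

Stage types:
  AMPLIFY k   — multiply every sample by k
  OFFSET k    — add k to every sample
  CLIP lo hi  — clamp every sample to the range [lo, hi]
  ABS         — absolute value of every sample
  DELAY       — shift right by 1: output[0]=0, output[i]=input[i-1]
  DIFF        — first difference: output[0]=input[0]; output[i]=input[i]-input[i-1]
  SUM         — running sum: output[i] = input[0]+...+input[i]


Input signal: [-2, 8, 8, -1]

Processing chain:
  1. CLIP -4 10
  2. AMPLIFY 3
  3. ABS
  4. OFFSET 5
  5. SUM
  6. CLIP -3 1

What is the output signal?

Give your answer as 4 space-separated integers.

Answer: 1 1 1 1

Derivation:
Input: [-2, 8, 8, -1]
Stage 1 (CLIP -4 10): clip(-2,-4,10)=-2, clip(8,-4,10)=8, clip(8,-4,10)=8, clip(-1,-4,10)=-1 -> [-2, 8, 8, -1]
Stage 2 (AMPLIFY 3): -2*3=-6, 8*3=24, 8*3=24, -1*3=-3 -> [-6, 24, 24, -3]
Stage 3 (ABS): |-6|=6, |24|=24, |24|=24, |-3|=3 -> [6, 24, 24, 3]
Stage 4 (OFFSET 5): 6+5=11, 24+5=29, 24+5=29, 3+5=8 -> [11, 29, 29, 8]
Stage 5 (SUM): sum[0..0]=11, sum[0..1]=40, sum[0..2]=69, sum[0..3]=77 -> [11, 40, 69, 77]
Stage 6 (CLIP -3 1): clip(11,-3,1)=1, clip(40,-3,1)=1, clip(69,-3,1)=1, clip(77,-3,1)=1 -> [1, 1, 1, 1]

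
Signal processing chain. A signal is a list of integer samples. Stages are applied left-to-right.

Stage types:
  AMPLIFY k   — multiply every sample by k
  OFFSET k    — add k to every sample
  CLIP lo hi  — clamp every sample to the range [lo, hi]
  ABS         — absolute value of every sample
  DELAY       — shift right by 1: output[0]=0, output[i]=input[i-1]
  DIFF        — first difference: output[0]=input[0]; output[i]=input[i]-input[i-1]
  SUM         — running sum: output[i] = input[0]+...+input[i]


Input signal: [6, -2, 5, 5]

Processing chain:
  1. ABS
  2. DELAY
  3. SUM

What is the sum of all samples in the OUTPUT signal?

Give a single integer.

Answer: 27

Derivation:
Input: [6, -2, 5, 5]
Stage 1 (ABS): |6|=6, |-2|=2, |5|=5, |5|=5 -> [6, 2, 5, 5]
Stage 2 (DELAY): [0, 6, 2, 5] = [0, 6, 2, 5] -> [0, 6, 2, 5]
Stage 3 (SUM): sum[0..0]=0, sum[0..1]=6, sum[0..2]=8, sum[0..3]=13 -> [0, 6, 8, 13]
Output sum: 27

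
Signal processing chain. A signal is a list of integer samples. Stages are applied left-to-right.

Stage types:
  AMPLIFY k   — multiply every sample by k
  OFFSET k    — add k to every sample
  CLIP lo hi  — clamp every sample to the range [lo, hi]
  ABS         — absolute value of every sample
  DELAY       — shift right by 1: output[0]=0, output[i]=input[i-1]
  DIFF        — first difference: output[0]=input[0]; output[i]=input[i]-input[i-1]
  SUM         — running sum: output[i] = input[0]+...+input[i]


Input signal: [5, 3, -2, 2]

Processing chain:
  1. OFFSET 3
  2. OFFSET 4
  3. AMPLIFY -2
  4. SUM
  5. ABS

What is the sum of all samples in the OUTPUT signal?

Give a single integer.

Answer: 194

Derivation:
Input: [5, 3, -2, 2]
Stage 1 (OFFSET 3): 5+3=8, 3+3=6, -2+3=1, 2+3=5 -> [8, 6, 1, 5]
Stage 2 (OFFSET 4): 8+4=12, 6+4=10, 1+4=5, 5+4=9 -> [12, 10, 5, 9]
Stage 3 (AMPLIFY -2): 12*-2=-24, 10*-2=-20, 5*-2=-10, 9*-2=-18 -> [-24, -20, -10, -18]
Stage 4 (SUM): sum[0..0]=-24, sum[0..1]=-44, sum[0..2]=-54, sum[0..3]=-72 -> [-24, -44, -54, -72]
Stage 5 (ABS): |-24|=24, |-44|=44, |-54|=54, |-72|=72 -> [24, 44, 54, 72]
Output sum: 194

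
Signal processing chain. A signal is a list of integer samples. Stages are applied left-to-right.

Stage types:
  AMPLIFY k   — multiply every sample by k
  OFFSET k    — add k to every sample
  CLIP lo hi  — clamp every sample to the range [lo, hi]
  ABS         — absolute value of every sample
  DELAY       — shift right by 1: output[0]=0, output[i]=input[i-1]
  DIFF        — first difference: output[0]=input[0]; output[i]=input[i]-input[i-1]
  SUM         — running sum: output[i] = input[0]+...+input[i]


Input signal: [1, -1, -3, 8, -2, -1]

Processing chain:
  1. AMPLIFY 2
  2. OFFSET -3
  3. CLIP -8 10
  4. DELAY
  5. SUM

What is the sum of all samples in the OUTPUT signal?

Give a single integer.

Input: [1, -1, -3, 8, -2, -1]
Stage 1 (AMPLIFY 2): 1*2=2, -1*2=-2, -3*2=-6, 8*2=16, -2*2=-4, -1*2=-2 -> [2, -2, -6, 16, -4, -2]
Stage 2 (OFFSET -3): 2+-3=-1, -2+-3=-5, -6+-3=-9, 16+-3=13, -4+-3=-7, -2+-3=-5 -> [-1, -5, -9, 13, -7, -5]
Stage 3 (CLIP -8 10): clip(-1,-8,10)=-1, clip(-5,-8,10)=-5, clip(-9,-8,10)=-8, clip(13,-8,10)=10, clip(-7,-8,10)=-7, clip(-5,-8,10)=-5 -> [-1, -5, -8, 10, -7, -5]
Stage 4 (DELAY): [0, -1, -5, -8, 10, -7] = [0, -1, -5, -8, 10, -7] -> [0, -1, -5, -8, 10, -7]
Stage 5 (SUM): sum[0..0]=0, sum[0..1]=-1, sum[0..2]=-6, sum[0..3]=-14, sum[0..4]=-4, sum[0..5]=-11 -> [0, -1, -6, -14, -4, -11]
Output sum: -36

Answer: -36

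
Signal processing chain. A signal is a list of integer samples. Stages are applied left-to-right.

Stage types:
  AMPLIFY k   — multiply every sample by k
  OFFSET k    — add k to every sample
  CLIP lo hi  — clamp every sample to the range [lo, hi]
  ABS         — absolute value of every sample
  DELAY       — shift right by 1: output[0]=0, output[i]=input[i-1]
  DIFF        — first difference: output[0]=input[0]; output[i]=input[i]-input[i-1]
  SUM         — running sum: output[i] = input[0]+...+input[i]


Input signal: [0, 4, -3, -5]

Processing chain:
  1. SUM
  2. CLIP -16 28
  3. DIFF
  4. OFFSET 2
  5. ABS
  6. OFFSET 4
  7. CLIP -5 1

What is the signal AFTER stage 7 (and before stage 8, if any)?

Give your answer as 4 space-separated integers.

Input: [0, 4, -3, -5]
Stage 1 (SUM): sum[0..0]=0, sum[0..1]=4, sum[0..2]=1, sum[0..3]=-4 -> [0, 4, 1, -4]
Stage 2 (CLIP -16 28): clip(0,-16,28)=0, clip(4,-16,28)=4, clip(1,-16,28)=1, clip(-4,-16,28)=-4 -> [0, 4, 1, -4]
Stage 3 (DIFF): s[0]=0, 4-0=4, 1-4=-3, -4-1=-5 -> [0, 4, -3, -5]
Stage 4 (OFFSET 2): 0+2=2, 4+2=6, -3+2=-1, -5+2=-3 -> [2, 6, -1, -3]
Stage 5 (ABS): |2|=2, |6|=6, |-1|=1, |-3|=3 -> [2, 6, 1, 3]
Stage 6 (OFFSET 4): 2+4=6, 6+4=10, 1+4=5, 3+4=7 -> [6, 10, 5, 7]
Stage 7 (CLIP -5 1): clip(6,-5,1)=1, clip(10,-5,1)=1, clip(5,-5,1)=1, clip(7,-5,1)=1 -> [1, 1, 1, 1]

Answer: 1 1 1 1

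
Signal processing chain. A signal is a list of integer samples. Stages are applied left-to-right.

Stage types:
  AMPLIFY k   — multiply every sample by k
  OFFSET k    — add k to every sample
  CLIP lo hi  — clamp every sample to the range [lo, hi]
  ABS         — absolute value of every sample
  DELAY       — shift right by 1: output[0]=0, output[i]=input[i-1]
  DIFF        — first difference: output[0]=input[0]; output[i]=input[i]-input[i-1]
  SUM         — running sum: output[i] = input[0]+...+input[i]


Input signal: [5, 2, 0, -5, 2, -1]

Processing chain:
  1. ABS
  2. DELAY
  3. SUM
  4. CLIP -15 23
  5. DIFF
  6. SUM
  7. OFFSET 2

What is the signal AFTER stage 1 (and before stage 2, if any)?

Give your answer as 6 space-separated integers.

Input: [5, 2, 0, -5, 2, -1]
Stage 1 (ABS): |5|=5, |2|=2, |0|=0, |-5|=5, |2|=2, |-1|=1 -> [5, 2, 0, 5, 2, 1]

Answer: 5 2 0 5 2 1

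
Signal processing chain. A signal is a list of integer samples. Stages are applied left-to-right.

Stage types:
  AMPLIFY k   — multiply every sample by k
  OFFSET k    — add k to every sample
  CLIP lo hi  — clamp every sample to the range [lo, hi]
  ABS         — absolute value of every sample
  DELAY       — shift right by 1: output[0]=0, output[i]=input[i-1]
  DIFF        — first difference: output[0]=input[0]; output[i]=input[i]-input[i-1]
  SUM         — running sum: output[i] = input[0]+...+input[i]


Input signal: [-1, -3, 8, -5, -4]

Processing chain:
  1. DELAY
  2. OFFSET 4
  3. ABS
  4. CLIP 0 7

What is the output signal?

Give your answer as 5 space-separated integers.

Input: [-1, -3, 8, -5, -4]
Stage 1 (DELAY): [0, -1, -3, 8, -5] = [0, -1, -3, 8, -5] -> [0, -1, -3, 8, -5]
Stage 2 (OFFSET 4): 0+4=4, -1+4=3, -3+4=1, 8+4=12, -5+4=-1 -> [4, 3, 1, 12, -1]
Stage 3 (ABS): |4|=4, |3|=3, |1|=1, |12|=12, |-1|=1 -> [4, 3, 1, 12, 1]
Stage 4 (CLIP 0 7): clip(4,0,7)=4, clip(3,0,7)=3, clip(1,0,7)=1, clip(12,0,7)=7, clip(1,0,7)=1 -> [4, 3, 1, 7, 1]

Answer: 4 3 1 7 1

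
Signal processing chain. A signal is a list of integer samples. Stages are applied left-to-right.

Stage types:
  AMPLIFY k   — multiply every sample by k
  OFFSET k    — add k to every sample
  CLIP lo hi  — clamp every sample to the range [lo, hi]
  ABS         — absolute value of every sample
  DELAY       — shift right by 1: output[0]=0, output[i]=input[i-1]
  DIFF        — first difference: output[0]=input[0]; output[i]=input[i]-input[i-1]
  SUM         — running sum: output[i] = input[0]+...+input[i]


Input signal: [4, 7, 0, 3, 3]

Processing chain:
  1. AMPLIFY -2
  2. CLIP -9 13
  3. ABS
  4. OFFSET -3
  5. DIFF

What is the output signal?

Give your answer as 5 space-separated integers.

Answer: 5 1 -9 6 0

Derivation:
Input: [4, 7, 0, 3, 3]
Stage 1 (AMPLIFY -2): 4*-2=-8, 7*-2=-14, 0*-2=0, 3*-2=-6, 3*-2=-6 -> [-8, -14, 0, -6, -6]
Stage 2 (CLIP -9 13): clip(-8,-9,13)=-8, clip(-14,-9,13)=-9, clip(0,-9,13)=0, clip(-6,-9,13)=-6, clip(-6,-9,13)=-6 -> [-8, -9, 0, -6, -6]
Stage 3 (ABS): |-8|=8, |-9|=9, |0|=0, |-6|=6, |-6|=6 -> [8, 9, 0, 6, 6]
Stage 4 (OFFSET -3): 8+-3=5, 9+-3=6, 0+-3=-3, 6+-3=3, 6+-3=3 -> [5, 6, -3, 3, 3]
Stage 5 (DIFF): s[0]=5, 6-5=1, -3-6=-9, 3--3=6, 3-3=0 -> [5, 1, -9, 6, 0]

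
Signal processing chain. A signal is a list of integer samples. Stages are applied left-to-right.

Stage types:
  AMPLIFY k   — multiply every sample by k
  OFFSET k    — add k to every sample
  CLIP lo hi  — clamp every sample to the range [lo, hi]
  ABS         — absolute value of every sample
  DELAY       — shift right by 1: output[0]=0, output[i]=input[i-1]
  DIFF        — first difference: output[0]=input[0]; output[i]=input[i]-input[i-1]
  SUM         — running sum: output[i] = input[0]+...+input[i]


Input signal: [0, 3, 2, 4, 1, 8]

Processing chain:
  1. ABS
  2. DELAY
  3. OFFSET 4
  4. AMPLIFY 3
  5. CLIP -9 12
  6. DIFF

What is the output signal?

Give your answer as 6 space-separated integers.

Answer: 12 0 0 0 0 0

Derivation:
Input: [0, 3, 2, 4, 1, 8]
Stage 1 (ABS): |0|=0, |3|=3, |2|=2, |4|=4, |1|=1, |8|=8 -> [0, 3, 2, 4, 1, 8]
Stage 2 (DELAY): [0, 0, 3, 2, 4, 1] = [0, 0, 3, 2, 4, 1] -> [0, 0, 3, 2, 4, 1]
Stage 3 (OFFSET 4): 0+4=4, 0+4=4, 3+4=7, 2+4=6, 4+4=8, 1+4=5 -> [4, 4, 7, 6, 8, 5]
Stage 4 (AMPLIFY 3): 4*3=12, 4*3=12, 7*3=21, 6*3=18, 8*3=24, 5*3=15 -> [12, 12, 21, 18, 24, 15]
Stage 5 (CLIP -9 12): clip(12,-9,12)=12, clip(12,-9,12)=12, clip(21,-9,12)=12, clip(18,-9,12)=12, clip(24,-9,12)=12, clip(15,-9,12)=12 -> [12, 12, 12, 12, 12, 12]
Stage 6 (DIFF): s[0]=12, 12-12=0, 12-12=0, 12-12=0, 12-12=0, 12-12=0 -> [12, 0, 0, 0, 0, 0]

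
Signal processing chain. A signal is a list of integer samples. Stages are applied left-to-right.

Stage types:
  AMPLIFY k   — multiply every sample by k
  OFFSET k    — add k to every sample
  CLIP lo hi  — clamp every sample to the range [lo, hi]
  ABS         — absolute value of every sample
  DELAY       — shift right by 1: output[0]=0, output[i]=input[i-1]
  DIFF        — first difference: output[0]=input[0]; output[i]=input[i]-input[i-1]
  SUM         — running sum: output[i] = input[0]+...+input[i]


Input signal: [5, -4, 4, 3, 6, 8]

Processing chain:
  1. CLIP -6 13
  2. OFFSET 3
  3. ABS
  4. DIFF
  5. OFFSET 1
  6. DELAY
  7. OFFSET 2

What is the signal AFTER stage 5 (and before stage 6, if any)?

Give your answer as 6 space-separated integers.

Input: [5, -4, 4, 3, 6, 8]
Stage 1 (CLIP -6 13): clip(5,-6,13)=5, clip(-4,-6,13)=-4, clip(4,-6,13)=4, clip(3,-6,13)=3, clip(6,-6,13)=6, clip(8,-6,13)=8 -> [5, -4, 4, 3, 6, 8]
Stage 2 (OFFSET 3): 5+3=8, -4+3=-1, 4+3=7, 3+3=6, 6+3=9, 8+3=11 -> [8, -1, 7, 6, 9, 11]
Stage 3 (ABS): |8|=8, |-1|=1, |7|=7, |6|=6, |9|=9, |11|=11 -> [8, 1, 7, 6, 9, 11]
Stage 4 (DIFF): s[0]=8, 1-8=-7, 7-1=6, 6-7=-1, 9-6=3, 11-9=2 -> [8, -7, 6, -1, 3, 2]
Stage 5 (OFFSET 1): 8+1=9, -7+1=-6, 6+1=7, -1+1=0, 3+1=4, 2+1=3 -> [9, -6, 7, 0, 4, 3]

Answer: 9 -6 7 0 4 3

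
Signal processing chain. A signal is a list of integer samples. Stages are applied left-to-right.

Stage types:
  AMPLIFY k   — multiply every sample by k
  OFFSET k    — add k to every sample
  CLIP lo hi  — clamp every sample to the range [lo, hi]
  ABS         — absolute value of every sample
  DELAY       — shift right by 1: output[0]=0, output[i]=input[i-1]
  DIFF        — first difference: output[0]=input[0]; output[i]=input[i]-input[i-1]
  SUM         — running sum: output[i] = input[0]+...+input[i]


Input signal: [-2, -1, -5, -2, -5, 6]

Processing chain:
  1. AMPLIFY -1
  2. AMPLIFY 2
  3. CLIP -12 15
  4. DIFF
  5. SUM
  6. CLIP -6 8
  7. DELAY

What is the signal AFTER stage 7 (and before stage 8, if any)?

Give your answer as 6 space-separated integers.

Input: [-2, -1, -5, -2, -5, 6]
Stage 1 (AMPLIFY -1): -2*-1=2, -1*-1=1, -5*-1=5, -2*-1=2, -5*-1=5, 6*-1=-6 -> [2, 1, 5, 2, 5, -6]
Stage 2 (AMPLIFY 2): 2*2=4, 1*2=2, 5*2=10, 2*2=4, 5*2=10, -6*2=-12 -> [4, 2, 10, 4, 10, -12]
Stage 3 (CLIP -12 15): clip(4,-12,15)=4, clip(2,-12,15)=2, clip(10,-12,15)=10, clip(4,-12,15)=4, clip(10,-12,15)=10, clip(-12,-12,15)=-12 -> [4, 2, 10, 4, 10, -12]
Stage 4 (DIFF): s[0]=4, 2-4=-2, 10-2=8, 4-10=-6, 10-4=6, -12-10=-22 -> [4, -2, 8, -6, 6, -22]
Stage 5 (SUM): sum[0..0]=4, sum[0..1]=2, sum[0..2]=10, sum[0..3]=4, sum[0..4]=10, sum[0..5]=-12 -> [4, 2, 10, 4, 10, -12]
Stage 6 (CLIP -6 8): clip(4,-6,8)=4, clip(2,-6,8)=2, clip(10,-6,8)=8, clip(4,-6,8)=4, clip(10,-6,8)=8, clip(-12,-6,8)=-6 -> [4, 2, 8, 4, 8, -6]
Stage 7 (DELAY): [0, 4, 2, 8, 4, 8] = [0, 4, 2, 8, 4, 8] -> [0, 4, 2, 8, 4, 8]

Answer: 0 4 2 8 4 8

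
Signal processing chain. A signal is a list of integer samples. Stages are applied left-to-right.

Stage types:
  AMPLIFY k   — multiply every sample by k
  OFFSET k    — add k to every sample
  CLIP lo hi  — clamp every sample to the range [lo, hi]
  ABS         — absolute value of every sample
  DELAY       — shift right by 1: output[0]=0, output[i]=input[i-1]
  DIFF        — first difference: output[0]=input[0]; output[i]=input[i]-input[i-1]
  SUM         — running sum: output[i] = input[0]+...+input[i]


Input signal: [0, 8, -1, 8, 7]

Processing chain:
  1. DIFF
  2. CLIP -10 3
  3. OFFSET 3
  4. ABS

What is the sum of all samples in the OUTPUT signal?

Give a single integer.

Input: [0, 8, -1, 8, 7]
Stage 1 (DIFF): s[0]=0, 8-0=8, -1-8=-9, 8--1=9, 7-8=-1 -> [0, 8, -9, 9, -1]
Stage 2 (CLIP -10 3): clip(0,-10,3)=0, clip(8,-10,3)=3, clip(-9,-10,3)=-9, clip(9,-10,3)=3, clip(-1,-10,3)=-1 -> [0, 3, -9, 3, -1]
Stage 3 (OFFSET 3): 0+3=3, 3+3=6, -9+3=-6, 3+3=6, -1+3=2 -> [3, 6, -6, 6, 2]
Stage 4 (ABS): |3|=3, |6|=6, |-6|=6, |6|=6, |2|=2 -> [3, 6, 6, 6, 2]
Output sum: 23

Answer: 23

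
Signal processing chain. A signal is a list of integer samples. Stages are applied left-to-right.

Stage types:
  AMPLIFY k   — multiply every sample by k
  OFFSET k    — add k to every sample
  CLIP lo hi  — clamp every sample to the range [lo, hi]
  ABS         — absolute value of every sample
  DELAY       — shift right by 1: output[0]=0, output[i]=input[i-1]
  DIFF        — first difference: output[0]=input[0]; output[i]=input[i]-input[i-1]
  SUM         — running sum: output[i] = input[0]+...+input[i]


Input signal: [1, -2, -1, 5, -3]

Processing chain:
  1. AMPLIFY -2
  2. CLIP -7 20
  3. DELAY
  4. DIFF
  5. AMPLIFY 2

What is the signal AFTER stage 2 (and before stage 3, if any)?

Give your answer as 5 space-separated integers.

Input: [1, -2, -1, 5, -3]
Stage 1 (AMPLIFY -2): 1*-2=-2, -2*-2=4, -1*-2=2, 5*-2=-10, -3*-2=6 -> [-2, 4, 2, -10, 6]
Stage 2 (CLIP -7 20): clip(-2,-7,20)=-2, clip(4,-7,20)=4, clip(2,-7,20)=2, clip(-10,-7,20)=-7, clip(6,-7,20)=6 -> [-2, 4, 2, -7, 6]

Answer: -2 4 2 -7 6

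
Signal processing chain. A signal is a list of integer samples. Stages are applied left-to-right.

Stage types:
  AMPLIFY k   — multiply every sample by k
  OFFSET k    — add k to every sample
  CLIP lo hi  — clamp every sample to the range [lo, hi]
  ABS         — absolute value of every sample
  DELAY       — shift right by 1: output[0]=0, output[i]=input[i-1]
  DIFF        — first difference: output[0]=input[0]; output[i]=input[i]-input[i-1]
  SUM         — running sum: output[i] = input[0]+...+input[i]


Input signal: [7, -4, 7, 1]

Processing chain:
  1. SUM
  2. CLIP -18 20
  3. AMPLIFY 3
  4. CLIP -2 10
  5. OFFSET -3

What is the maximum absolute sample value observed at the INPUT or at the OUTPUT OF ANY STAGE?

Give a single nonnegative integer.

Input: [7, -4, 7, 1] (max |s|=7)
Stage 1 (SUM): sum[0..0]=7, sum[0..1]=3, sum[0..2]=10, sum[0..3]=11 -> [7, 3, 10, 11] (max |s|=11)
Stage 2 (CLIP -18 20): clip(7,-18,20)=7, clip(3,-18,20)=3, clip(10,-18,20)=10, clip(11,-18,20)=11 -> [7, 3, 10, 11] (max |s|=11)
Stage 3 (AMPLIFY 3): 7*3=21, 3*3=9, 10*3=30, 11*3=33 -> [21, 9, 30, 33] (max |s|=33)
Stage 4 (CLIP -2 10): clip(21,-2,10)=10, clip(9,-2,10)=9, clip(30,-2,10)=10, clip(33,-2,10)=10 -> [10, 9, 10, 10] (max |s|=10)
Stage 5 (OFFSET -3): 10+-3=7, 9+-3=6, 10+-3=7, 10+-3=7 -> [7, 6, 7, 7] (max |s|=7)
Overall max amplitude: 33

Answer: 33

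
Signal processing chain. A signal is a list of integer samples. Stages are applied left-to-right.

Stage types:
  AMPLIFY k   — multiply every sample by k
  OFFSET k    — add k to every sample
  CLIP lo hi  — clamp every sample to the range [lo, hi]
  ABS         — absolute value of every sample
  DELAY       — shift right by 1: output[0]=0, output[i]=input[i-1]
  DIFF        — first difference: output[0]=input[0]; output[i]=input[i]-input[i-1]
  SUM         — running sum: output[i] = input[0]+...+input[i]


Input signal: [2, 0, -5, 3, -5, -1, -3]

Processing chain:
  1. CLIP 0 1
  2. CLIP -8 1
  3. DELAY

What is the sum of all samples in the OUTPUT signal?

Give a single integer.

Answer: 2

Derivation:
Input: [2, 0, -5, 3, -5, -1, -3]
Stage 1 (CLIP 0 1): clip(2,0,1)=1, clip(0,0,1)=0, clip(-5,0,1)=0, clip(3,0,1)=1, clip(-5,0,1)=0, clip(-1,0,1)=0, clip(-3,0,1)=0 -> [1, 0, 0, 1, 0, 0, 0]
Stage 2 (CLIP -8 1): clip(1,-8,1)=1, clip(0,-8,1)=0, clip(0,-8,1)=0, clip(1,-8,1)=1, clip(0,-8,1)=0, clip(0,-8,1)=0, clip(0,-8,1)=0 -> [1, 0, 0, 1, 0, 0, 0]
Stage 3 (DELAY): [0, 1, 0, 0, 1, 0, 0] = [0, 1, 0, 0, 1, 0, 0] -> [0, 1, 0, 0, 1, 0, 0]
Output sum: 2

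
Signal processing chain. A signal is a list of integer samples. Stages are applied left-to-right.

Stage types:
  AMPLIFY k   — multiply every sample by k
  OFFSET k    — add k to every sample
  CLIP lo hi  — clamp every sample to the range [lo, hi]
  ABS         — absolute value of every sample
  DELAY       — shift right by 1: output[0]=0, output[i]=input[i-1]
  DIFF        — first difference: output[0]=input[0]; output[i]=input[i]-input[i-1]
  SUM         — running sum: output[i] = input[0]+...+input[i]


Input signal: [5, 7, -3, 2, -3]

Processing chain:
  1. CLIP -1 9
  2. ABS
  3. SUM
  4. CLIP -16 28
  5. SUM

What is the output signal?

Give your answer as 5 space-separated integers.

Input: [5, 7, -3, 2, -3]
Stage 1 (CLIP -1 9): clip(5,-1,9)=5, clip(7,-1,9)=7, clip(-3,-1,9)=-1, clip(2,-1,9)=2, clip(-3,-1,9)=-1 -> [5, 7, -1, 2, -1]
Stage 2 (ABS): |5|=5, |7|=7, |-1|=1, |2|=2, |-1|=1 -> [5, 7, 1, 2, 1]
Stage 3 (SUM): sum[0..0]=5, sum[0..1]=12, sum[0..2]=13, sum[0..3]=15, sum[0..4]=16 -> [5, 12, 13, 15, 16]
Stage 4 (CLIP -16 28): clip(5,-16,28)=5, clip(12,-16,28)=12, clip(13,-16,28)=13, clip(15,-16,28)=15, clip(16,-16,28)=16 -> [5, 12, 13, 15, 16]
Stage 5 (SUM): sum[0..0]=5, sum[0..1]=17, sum[0..2]=30, sum[0..3]=45, sum[0..4]=61 -> [5, 17, 30, 45, 61]

Answer: 5 17 30 45 61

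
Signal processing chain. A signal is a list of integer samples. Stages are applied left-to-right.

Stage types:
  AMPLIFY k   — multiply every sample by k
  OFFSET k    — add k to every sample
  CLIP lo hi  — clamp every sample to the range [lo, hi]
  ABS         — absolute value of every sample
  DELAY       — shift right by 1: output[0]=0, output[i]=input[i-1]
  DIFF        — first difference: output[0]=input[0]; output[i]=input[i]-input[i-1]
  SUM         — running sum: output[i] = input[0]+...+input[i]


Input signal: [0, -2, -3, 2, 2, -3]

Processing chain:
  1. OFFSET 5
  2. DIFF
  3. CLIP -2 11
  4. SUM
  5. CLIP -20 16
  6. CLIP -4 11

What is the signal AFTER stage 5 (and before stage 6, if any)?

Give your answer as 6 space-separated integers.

Answer: 5 3 2 7 7 5

Derivation:
Input: [0, -2, -3, 2, 2, -3]
Stage 1 (OFFSET 5): 0+5=5, -2+5=3, -3+5=2, 2+5=7, 2+5=7, -3+5=2 -> [5, 3, 2, 7, 7, 2]
Stage 2 (DIFF): s[0]=5, 3-5=-2, 2-3=-1, 7-2=5, 7-7=0, 2-7=-5 -> [5, -2, -1, 5, 0, -5]
Stage 3 (CLIP -2 11): clip(5,-2,11)=5, clip(-2,-2,11)=-2, clip(-1,-2,11)=-1, clip(5,-2,11)=5, clip(0,-2,11)=0, clip(-5,-2,11)=-2 -> [5, -2, -1, 5, 0, -2]
Stage 4 (SUM): sum[0..0]=5, sum[0..1]=3, sum[0..2]=2, sum[0..3]=7, sum[0..4]=7, sum[0..5]=5 -> [5, 3, 2, 7, 7, 5]
Stage 5 (CLIP -20 16): clip(5,-20,16)=5, clip(3,-20,16)=3, clip(2,-20,16)=2, clip(7,-20,16)=7, clip(7,-20,16)=7, clip(5,-20,16)=5 -> [5, 3, 2, 7, 7, 5]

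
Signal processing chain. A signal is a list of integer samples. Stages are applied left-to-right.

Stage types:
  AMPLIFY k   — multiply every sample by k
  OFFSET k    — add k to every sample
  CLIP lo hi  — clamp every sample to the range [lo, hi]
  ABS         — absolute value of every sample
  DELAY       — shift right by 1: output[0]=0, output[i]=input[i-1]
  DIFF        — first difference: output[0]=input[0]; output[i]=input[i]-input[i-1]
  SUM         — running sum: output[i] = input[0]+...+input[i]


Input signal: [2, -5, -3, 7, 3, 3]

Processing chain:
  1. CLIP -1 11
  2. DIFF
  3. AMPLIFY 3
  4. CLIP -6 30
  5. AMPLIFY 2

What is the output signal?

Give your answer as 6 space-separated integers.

Input: [2, -5, -3, 7, 3, 3]
Stage 1 (CLIP -1 11): clip(2,-1,11)=2, clip(-5,-1,11)=-1, clip(-3,-1,11)=-1, clip(7,-1,11)=7, clip(3,-1,11)=3, clip(3,-1,11)=3 -> [2, -1, -1, 7, 3, 3]
Stage 2 (DIFF): s[0]=2, -1-2=-3, -1--1=0, 7--1=8, 3-7=-4, 3-3=0 -> [2, -3, 0, 8, -4, 0]
Stage 3 (AMPLIFY 3): 2*3=6, -3*3=-9, 0*3=0, 8*3=24, -4*3=-12, 0*3=0 -> [6, -9, 0, 24, -12, 0]
Stage 4 (CLIP -6 30): clip(6,-6,30)=6, clip(-9,-6,30)=-6, clip(0,-6,30)=0, clip(24,-6,30)=24, clip(-12,-6,30)=-6, clip(0,-6,30)=0 -> [6, -6, 0, 24, -6, 0]
Stage 5 (AMPLIFY 2): 6*2=12, -6*2=-12, 0*2=0, 24*2=48, -6*2=-12, 0*2=0 -> [12, -12, 0, 48, -12, 0]

Answer: 12 -12 0 48 -12 0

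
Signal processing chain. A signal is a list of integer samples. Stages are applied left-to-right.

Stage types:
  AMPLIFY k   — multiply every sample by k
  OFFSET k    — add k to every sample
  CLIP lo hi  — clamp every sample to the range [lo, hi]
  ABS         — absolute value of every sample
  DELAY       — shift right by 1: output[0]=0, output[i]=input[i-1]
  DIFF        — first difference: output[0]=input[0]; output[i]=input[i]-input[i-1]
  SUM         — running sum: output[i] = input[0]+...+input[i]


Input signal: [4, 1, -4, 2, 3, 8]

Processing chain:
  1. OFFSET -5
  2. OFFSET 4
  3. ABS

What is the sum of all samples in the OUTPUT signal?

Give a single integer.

Input: [4, 1, -4, 2, 3, 8]
Stage 1 (OFFSET -5): 4+-5=-1, 1+-5=-4, -4+-5=-9, 2+-5=-3, 3+-5=-2, 8+-5=3 -> [-1, -4, -9, -3, -2, 3]
Stage 2 (OFFSET 4): -1+4=3, -4+4=0, -9+4=-5, -3+4=1, -2+4=2, 3+4=7 -> [3, 0, -5, 1, 2, 7]
Stage 3 (ABS): |3|=3, |0|=0, |-5|=5, |1|=1, |2|=2, |7|=7 -> [3, 0, 5, 1, 2, 7]
Output sum: 18

Answer: 18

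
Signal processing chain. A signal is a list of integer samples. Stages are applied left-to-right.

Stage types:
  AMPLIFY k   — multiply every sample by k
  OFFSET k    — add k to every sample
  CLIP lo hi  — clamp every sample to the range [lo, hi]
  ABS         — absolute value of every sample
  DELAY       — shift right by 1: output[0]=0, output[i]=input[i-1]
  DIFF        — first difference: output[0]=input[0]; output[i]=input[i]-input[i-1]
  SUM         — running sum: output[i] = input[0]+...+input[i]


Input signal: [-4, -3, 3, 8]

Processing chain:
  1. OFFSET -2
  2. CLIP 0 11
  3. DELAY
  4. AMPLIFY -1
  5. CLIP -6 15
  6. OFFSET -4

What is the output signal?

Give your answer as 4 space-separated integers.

Input: [-4, -3, 3, 8]
Stage 1 (OFFSET -2): -4+-2=-6, -3+-2=-5, 3+-2=1, 8+-2=6 -> [-6, -5, 1, 6]
Stage 2 (CLIP 0 11): clip(-6,0,11)=0, clip(-5,0,11)=0, clip(1,0,11)=1, clip(6,0,11)=6 -> [0, 0, 1, 6]
Stage 3 (DELAY): [0, 0, 0, 1] = [0, 0, 0, 1] -> [0, 0, 0, 1]
Stage 4 (AMPLIFY -1): 0*-1=0, 0*-1=0, 0*-1=0, 1*-1=-1 -> [0, 0, 0, -1]
Stage 5 (CLIP -6 15): clip(0,-6,15)=0, clip(0,-6,15)=0, clip(0,-6,15)=0, clip(-1,-6,15)=-1 -> [0, 0, 0, -1]
Stage 6 (OFFSET -4): 0+-4=-4, 0+-4=-4, 0+-4=-4, -1+-4=-5 -> [-4, -4, -4, -5]

Answer: -4 -4 -4 -5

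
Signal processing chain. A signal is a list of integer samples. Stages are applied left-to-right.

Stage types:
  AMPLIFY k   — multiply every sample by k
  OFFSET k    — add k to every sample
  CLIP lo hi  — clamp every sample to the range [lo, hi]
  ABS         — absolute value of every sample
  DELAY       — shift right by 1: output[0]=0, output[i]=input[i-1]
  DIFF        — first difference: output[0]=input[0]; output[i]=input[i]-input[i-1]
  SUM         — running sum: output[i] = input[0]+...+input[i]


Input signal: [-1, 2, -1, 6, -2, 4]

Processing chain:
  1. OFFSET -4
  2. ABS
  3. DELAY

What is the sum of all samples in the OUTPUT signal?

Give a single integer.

Answer: 20

Derivation:
Input: [-1, 2, -1, 6, -2, 4]
Stage 1 (OFFSET -4): -1+-4=-5, 2+-4=-2, -1+-4=-5, 6+-4=2, -2+-4=-6, 4+-4=0 -> [-5, -2, -5, 2, -6, 0]
Stage 2 (ABS): |-5|=5, |-2|=2, |-5|=5, |2|=2, |-6|=6, |0|=0 -> [5, 2, 5, 2, 6, 0]
Stage 3 (DELAY): [0, 5, 2, 5, 2, 6] = [0, 5, 2, 5, 2, 6] -> [0, 5, 2, 5, 2, 6]
Output sum: 20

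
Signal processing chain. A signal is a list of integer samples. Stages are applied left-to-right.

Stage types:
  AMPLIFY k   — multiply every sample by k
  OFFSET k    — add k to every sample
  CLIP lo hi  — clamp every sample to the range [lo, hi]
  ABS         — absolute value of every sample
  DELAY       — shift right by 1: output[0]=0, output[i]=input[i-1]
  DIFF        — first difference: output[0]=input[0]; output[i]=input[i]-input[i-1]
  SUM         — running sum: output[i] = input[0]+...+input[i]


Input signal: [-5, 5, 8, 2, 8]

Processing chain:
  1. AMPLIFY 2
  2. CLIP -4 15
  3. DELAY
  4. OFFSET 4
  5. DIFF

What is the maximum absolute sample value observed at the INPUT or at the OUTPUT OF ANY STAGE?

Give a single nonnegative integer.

Input: [-5, 5, 8, 2, 8] (max |s|=8)
Stage 1 (AMPLIFY 2): -5*2=-10, 5*2=10, 8*2=16, 2*2=4, 8*2=16 -> [-10, 10, 16, 4, 16] (max |s|=16)
Stage 2 (CLIP -4 15): clip(-10,-4,15)=-4, clip(10,-4,15)=10, clip(16,-4,15)=15, clip(4,-4,15)=4, clip(16,-4,15)=15 -> [-4, 10, 15, 4, 15] (max |s|=15)
Stage 3 (DELAY): [0, -4, 10, 15, 4] = [0, -4, 10, 15, 4] -> [0, -4, 10, 15, 4] (max |s|=15)
Stage 4 (OFFSET 4): 0+4=4, -4+4=0, 10+4=14, 15+4=19, 4+4=8 -> [4, 0, 14, 19, 8] (max |s|=19)
Stage 5 (DIFF): s[0]=4, 0-4=-4, 14-0=14, 19-14=5, 8-19=-11 -> [4, -4, 14, 5, -11] (max |s|=14)
Overall max amplitude: 19

Answer: 19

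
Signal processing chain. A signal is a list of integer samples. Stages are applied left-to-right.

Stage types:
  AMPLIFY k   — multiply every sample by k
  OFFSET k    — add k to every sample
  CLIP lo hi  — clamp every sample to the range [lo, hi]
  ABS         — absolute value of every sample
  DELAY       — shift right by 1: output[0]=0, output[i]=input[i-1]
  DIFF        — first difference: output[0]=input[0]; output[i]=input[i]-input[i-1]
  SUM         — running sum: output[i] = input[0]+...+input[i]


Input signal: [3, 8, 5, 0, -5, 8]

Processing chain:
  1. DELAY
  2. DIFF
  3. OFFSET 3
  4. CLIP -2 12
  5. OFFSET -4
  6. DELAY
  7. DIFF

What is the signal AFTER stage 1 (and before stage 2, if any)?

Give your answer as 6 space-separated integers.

Answer: 0 3 8 5 0 -5

Derivation:
Input: [3, 8, 5, 0, -5, 8]
Stage 1 (DELAY): [0, 3, 8, 5, 0, -5] = [0, 3, 8, 5, 0, -5] -> [0, 3, 8, 5, 0, -5]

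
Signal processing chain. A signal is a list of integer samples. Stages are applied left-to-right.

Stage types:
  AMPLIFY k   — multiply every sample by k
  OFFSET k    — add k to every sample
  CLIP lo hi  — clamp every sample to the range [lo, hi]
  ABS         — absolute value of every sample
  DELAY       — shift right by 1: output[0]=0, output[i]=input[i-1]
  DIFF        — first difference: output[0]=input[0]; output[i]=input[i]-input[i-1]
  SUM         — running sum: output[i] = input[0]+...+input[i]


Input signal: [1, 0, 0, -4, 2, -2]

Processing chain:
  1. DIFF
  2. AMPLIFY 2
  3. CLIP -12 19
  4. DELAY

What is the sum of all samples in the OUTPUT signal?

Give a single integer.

Input: [1, 0, 0, -4, 2, -2]
Stage 1 (DIFF): s[0]=1, 0-1=-1, 0-0=0, -4-0=-4, 2--4=6, -2-2=-4 -> [1, -1, 0, -4, 6, -4]
Stage 2 (AMPLIFY 2): 1*2=2, -1*2=-2, 0*2=0, -4*2=-8, 6*2=12, -4*2=-8 -> [2, -2, 0, -8, 12, -8]
Stage 3 (CLIP -12 19): clip(2,-12,19)=2, clip(-2,-12,19)=-2, clip(0,-12,19)=0, clip(-8,-12,19)=-8, clip(12,-12,19)=12, clip(-8,-12,19)=-8 -> [2, -2, 0, -8, 12, -8]
Stage 4 (DELAY): [0, 2, -2, 0, -8, 12] = [0, 2, -2, 0, -8, 12] -> [0, 2, -2, 0, -8, 12]
Output sum: 4

Answer: 4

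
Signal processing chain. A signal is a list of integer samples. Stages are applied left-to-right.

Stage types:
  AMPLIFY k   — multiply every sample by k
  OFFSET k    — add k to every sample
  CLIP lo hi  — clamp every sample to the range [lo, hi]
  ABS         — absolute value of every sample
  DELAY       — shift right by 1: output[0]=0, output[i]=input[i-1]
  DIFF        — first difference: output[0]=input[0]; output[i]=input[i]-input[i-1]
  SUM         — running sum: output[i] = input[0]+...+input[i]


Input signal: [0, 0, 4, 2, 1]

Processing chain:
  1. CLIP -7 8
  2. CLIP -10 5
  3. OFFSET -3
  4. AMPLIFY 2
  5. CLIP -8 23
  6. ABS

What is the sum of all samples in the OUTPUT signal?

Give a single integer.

Input: [0, 0, 4, 2, 1]
Stage 1 (CLIP -7 8): clip(0,-7,8)=0, clip(0,-7,8)=0, clip(4,-7,8)=4, clip(2,-7,8)=2, clip(1,-7,8)=1 -> [0, 0, 4, 2, 1]
Stage 2 (CLIP -10 5): clip(0,-10,5)=0, clip(0,-10,5)=0, clip(4,-10,5)=4, clip(2,-10,5)=2, clip(1,-10,5)=1 -> [0, 0, 4, 2, 1]
Stage 3 (OFFSET -3): 0+-3=-3, 0+-3=-3, 4+-3=1, 2+-3=-1, 1+-3=-2 -> [-3, -3, 1, -1, -2]
Stage 4 (AMPLIFY 2): -3*2=-6, -3*2=-6, 1*2=2, -1*2=-2, -2*2=-4 -> [-6, -6, 2, -2, -4]
Stage 5 (CLIP -8 23): clip(-6,-8,23)=-6, clip(-6,-8,23)=-6, clip(2,-8,23)=2, clip(-2,-8,23)=-2, clip(-4,-8,23)=-4 -> [-6, -6, 2, -2, -4]
Stage 6 (ABS): |-6|=6, |-6|=6, |2|=2, |-2|=2, |-4|=4 -> [6, 6, 2, 2, 4]
Output sum: 20

Answer: 20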